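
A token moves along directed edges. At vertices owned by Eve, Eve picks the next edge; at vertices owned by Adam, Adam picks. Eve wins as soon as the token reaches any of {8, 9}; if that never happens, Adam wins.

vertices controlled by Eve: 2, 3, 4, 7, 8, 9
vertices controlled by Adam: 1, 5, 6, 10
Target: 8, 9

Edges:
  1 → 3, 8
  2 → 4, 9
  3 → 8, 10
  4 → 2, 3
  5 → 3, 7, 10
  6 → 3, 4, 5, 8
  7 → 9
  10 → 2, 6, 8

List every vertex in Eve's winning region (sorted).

A0 = {8, 9}
A1: add {2, 3, 7} — 2 (Eve) has 2→9; 3 (Eve) has 3→8; 7 (Eve) has 7→9.
A2: add {1, 4} — 1 (Adam): all of {3, 8} already in; 4 (Eve) has 4→2.
A3 = A2; e.g. 5 (Adam) can still go to 10. Fixed point.
Eve's winning region = {1, 2, 3, 4, 7, 8, 9}.

1, 2, 3, 4, 7, 8, 9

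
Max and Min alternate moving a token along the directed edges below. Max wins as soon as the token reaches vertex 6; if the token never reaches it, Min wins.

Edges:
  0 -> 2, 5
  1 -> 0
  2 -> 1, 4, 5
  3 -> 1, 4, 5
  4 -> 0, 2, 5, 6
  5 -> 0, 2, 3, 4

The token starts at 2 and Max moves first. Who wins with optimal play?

Track states (vertex, player-to-move).
A0 = {(6,Max), (6,Min)}
A1: add {(4,Max)}.
A2 = A1; e.g. (0,Max) stays out. (2,Max) never enters ⇒ Min avoids the target.

Min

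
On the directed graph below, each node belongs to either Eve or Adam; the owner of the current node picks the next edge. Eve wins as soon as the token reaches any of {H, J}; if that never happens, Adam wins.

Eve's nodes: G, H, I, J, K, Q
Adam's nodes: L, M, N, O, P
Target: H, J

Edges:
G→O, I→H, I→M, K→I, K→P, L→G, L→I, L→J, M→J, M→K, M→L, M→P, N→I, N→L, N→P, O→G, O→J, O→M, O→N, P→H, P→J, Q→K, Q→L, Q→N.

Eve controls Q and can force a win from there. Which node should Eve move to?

A0 = {H, J}
A1: add {I, P} — I (Eve) has I→H; P (Adam): all of {H, J} already in.
A2: add {K} — K (Eve) has K→I.
A3: add {Q} — Q (Eve) has Q→K.
A4 = A3; e.g. G (Eve) has no edge into A3. Fixed point.
From Q, successor K is in the attractor (rank 2); the other successors L, N are not.

K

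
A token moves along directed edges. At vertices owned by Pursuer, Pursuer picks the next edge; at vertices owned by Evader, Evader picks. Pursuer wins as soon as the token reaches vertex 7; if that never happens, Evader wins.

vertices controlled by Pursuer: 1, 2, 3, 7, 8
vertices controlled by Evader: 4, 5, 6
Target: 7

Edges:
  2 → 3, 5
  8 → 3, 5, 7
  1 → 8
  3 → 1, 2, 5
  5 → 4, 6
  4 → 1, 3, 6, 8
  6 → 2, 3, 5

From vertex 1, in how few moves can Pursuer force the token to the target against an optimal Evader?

2

A0 = {7}
A1: add {8} — 8 (Pursuer) has 8→7.
A2: add {1} — 1 (Pursuer) has 1→8.
1 enters the attractor at level 2, so Pursuer can force the target in 2 moves from there.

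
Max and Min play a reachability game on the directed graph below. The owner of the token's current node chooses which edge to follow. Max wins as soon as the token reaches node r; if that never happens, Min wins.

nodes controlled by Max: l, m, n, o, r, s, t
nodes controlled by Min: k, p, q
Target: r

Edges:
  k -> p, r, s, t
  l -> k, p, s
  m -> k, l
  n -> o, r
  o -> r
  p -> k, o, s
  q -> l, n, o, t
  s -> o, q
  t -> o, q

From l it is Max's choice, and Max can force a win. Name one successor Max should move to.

s

A0 = {r}
A1: add {n, o} — n (Max) has n→r; o (Max) has o→r.
A2: add {s, t} — s (Max) has s→o; t (Max) has t→o.
A3: add {l} — l (Max) has l→s.
A4: add {m, q} — m (Max) has m→l; q (Min): all of {l, n, o, t} already in.
A5 = A4; e.g. k (Min) can still go to p. Fixed point.
From l, successor s is in the attractor (rank 2); the other successors k, p are not.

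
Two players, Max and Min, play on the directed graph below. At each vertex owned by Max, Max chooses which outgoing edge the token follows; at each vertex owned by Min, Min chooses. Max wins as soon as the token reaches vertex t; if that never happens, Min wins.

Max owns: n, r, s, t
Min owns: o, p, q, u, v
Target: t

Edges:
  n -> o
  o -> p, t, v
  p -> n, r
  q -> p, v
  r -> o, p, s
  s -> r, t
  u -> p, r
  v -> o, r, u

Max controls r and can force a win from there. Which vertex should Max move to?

A0 = {t}
A1: add {s} — s (Max) has s→t.
A2: add {r} — r (Max) has r→s.
A3 = A2; e.g. n (Max) has no edge into A2. Fixed point.
From r, successor s is in the attractor (rank 1); the other successors o, p are not.

s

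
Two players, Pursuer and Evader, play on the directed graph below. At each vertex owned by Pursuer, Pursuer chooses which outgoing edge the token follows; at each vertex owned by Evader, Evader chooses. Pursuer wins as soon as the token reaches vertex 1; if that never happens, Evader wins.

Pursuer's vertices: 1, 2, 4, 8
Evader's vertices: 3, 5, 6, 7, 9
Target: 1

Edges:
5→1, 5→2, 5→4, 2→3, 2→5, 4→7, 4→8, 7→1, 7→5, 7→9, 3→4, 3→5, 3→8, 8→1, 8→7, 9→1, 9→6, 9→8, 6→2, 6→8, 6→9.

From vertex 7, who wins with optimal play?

A0 = {1}
A1: add {8} — 8 (Pursuer) has 8→1.
A2: add {4} — 4 (Pursuer) has 4→8.
A3 = A2; e.g. 2 (Pursuer) has no edge into A2. Fixed point.
7 never enters the attractor, so Evader can avoid the target forever.

Evader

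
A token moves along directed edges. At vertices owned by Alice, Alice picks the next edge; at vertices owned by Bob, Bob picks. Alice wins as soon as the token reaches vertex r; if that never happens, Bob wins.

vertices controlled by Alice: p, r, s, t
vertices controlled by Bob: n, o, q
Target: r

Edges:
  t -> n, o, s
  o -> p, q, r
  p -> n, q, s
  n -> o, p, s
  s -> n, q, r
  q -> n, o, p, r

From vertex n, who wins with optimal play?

Bob

A0 = {r}
A1: add {s} — s (Alice) has s→r.
A2: add {p, t} — p (Alice) has p→s; t (Alice) has t→s.
A3 = A2; e.g. n (Bob) can still go to o. Fixed point.
n never enters the attractor, so Bob can avoid the target forever.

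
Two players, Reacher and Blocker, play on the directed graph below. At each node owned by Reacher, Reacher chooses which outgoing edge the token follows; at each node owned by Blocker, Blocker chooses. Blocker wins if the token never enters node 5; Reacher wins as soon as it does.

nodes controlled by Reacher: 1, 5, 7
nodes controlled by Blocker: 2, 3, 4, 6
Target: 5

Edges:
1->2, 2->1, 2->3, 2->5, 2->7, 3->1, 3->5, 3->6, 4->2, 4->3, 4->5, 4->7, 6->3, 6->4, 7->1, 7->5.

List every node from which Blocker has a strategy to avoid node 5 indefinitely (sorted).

A0 = {5}
A1: add {7} — 7 (Reacher) has 7→5.
A2 = A1; e.g. 1 (Reacher) has no edge into A1. Fixed point.
Reacher's attractor = {5, 7}; Blocker avoids the target exactly from the complement.

1, 2, 3, 4, 6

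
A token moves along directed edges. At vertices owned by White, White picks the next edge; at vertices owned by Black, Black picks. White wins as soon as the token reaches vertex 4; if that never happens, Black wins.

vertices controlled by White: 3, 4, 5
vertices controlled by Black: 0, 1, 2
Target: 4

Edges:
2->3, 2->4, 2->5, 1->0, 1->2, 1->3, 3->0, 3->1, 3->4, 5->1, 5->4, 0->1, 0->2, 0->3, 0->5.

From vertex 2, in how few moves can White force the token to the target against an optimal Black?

A0 = {4}
A1: add {3, 5} — 3 (White) has 3→4; 5 (White) has 5→4.
A2: add {2} — 2 (Black): all of {3, 4, 5} already in.
A3 = A2; e.g. 0 (Black) can still go to 1. Fixed point.
2 enters the attractor at level 2, so White can force the target in 2 moves from there.

2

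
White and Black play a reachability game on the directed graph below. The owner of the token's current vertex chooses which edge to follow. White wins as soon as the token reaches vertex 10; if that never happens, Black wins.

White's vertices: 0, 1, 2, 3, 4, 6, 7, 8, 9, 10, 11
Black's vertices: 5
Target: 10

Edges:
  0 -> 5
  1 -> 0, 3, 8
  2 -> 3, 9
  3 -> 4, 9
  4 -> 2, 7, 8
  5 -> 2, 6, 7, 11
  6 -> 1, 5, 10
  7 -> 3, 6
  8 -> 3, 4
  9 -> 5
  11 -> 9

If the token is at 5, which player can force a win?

A0 = {10}
A1: add {6} — 6 (White) has 6→10.
A2: add {7} — 7 (White) has 7→6.
A3: add {4} — 4 (White) has 4→7.
A4: add {3, 8} — 3 (White) has 3→4; 8 (White) has 8→4.
A5: add {1, 2} — 1 (White) has 1→3; 2 (White) has 2→3.
A6 = A5; e.g. 0 (White) has no edge into A5. Fixed point.
5 never enters the attractor, so Black can avoid the target forever.

Black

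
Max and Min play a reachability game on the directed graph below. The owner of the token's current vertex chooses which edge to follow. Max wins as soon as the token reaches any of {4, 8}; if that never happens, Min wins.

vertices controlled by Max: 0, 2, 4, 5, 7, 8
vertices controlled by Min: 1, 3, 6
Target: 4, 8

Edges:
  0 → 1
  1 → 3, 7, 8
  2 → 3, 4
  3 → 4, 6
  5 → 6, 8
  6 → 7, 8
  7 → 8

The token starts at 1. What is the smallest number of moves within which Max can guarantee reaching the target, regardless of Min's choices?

4

A0 = {4, 8}
A1: add {2, 5, 7} — 2 (Max) has 2→4; 5 (Max) has 5→8; 7 (Max) has 7→8.
A2: add {6} — 6 (Min): all of {7, 8} already in.
A3: add {3} — 3 (Min): all of {4, 6} already in.
A4: add {1} — 1 (Min): all of {3, 7, 8} already in.
1 enters the attractor at level 4, so Max can force the target in 4 moves from there.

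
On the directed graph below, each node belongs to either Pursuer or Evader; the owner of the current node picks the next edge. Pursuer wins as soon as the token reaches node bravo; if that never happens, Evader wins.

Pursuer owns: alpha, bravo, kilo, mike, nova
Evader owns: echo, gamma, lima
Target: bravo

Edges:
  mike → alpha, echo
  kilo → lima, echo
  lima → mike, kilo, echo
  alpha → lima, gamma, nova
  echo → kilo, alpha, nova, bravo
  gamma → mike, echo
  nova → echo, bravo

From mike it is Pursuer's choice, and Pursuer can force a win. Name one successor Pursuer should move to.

alpha

A0 = {bravo}
A1: add {nova} — nova (Pursuer) has nova→bravo.
A2: add {alpha} — alpha (Pursuer) has alpha→nova.
A3: add {mike} — mike (Pursuer) has mike→alpha.
A4 = A3; e.g. kilo (Pursuer) has no edge into A3. Fixed point.
From mike, successor alpha is in the attractor (rank 2); the other successor echo is not.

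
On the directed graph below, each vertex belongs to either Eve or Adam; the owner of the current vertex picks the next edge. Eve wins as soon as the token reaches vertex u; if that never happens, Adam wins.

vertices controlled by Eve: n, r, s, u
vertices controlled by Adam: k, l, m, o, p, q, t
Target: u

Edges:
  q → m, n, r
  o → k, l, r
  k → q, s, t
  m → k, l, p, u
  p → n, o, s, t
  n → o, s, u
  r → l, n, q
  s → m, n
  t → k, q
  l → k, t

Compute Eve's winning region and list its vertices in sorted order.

n, r, s, u

A0 = {u}
A1: add {n} — n (Eve) has n→u.
A2: add {r, s} — r (Eve) has r→n; s (Eve) has s→n.
A3 = A2; e.g. k (Adam) can still go to q. Fixed point.
Eve's winning region = {n, r, s, u}.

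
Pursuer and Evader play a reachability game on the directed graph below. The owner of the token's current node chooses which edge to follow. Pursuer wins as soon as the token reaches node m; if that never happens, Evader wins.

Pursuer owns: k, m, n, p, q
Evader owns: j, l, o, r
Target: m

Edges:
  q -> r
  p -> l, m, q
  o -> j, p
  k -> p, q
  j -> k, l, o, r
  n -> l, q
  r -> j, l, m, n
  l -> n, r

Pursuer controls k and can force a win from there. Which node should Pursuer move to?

A0 = {m}
A1: add {p} — p (Pursuer) has p→m.
A2: add {k} — k (Pursuer) has k→p.
A3 = A2; e.g. j (Evader) can still go to l. Fixed point.
From k, successor p is in the attractor (rank 1); the other successor q is not.

p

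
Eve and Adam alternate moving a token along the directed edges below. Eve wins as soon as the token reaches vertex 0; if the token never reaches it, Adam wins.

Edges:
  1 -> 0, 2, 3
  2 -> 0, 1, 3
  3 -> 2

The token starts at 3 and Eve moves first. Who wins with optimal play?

Adam

Track states (vertex, player-to-move).
A0 = {(0,Eve), (0,Adam)}
A1: add {(1,Eve), (2,Eve)}.
A2: add {(3,Adam)}.
A3 = A2; e.g. (1,Adam) stays out. (3,Eve) never enters ⇒ Adam avoids the target.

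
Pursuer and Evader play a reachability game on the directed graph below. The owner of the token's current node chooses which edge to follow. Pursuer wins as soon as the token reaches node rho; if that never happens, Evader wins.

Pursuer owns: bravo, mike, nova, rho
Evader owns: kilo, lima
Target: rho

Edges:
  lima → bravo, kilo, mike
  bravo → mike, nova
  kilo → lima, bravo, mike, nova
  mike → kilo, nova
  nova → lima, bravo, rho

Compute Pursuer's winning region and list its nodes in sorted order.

bravo, mike, nova, rho

A0 = {rho}
A1: add {nova} — nova (Pursuer) has nova→rho.
A2: add {bravo, mike} — bravo (Pursuer) has bravo→nova; mike (Pursuer) has mike→nova.
A3 = A2; e.g. lima (Evader) can still go to kilo. Fixed point.
Pursuer's winning region = {bravo, mike, nova, rho}.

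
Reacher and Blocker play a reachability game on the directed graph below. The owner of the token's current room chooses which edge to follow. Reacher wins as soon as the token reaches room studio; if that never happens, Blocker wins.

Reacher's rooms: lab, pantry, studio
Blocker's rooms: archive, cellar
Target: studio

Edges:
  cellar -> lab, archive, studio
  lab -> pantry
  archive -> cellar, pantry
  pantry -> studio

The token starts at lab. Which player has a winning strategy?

Reacher

A0 = {studio}
A1: add {pantry} — pantry (Reacher) has pantry→studio.
A2: add {lab} — lab (Reacher) has lab→pantry.
A3 = A2; e.g. cellar (Blocker) can still go to archive. Fixed point.
lab ∈ A2, so Reacher can force the target.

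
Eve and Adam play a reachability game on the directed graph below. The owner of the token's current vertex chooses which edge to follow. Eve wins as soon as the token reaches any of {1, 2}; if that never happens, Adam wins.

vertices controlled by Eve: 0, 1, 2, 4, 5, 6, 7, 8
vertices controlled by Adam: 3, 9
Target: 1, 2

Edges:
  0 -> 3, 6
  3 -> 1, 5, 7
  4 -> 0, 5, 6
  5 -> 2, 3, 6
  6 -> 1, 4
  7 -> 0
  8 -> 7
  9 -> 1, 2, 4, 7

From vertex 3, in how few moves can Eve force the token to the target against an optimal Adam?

4

A0 = {1, 2}
A1: add {5, 6} — 5 (Eve) has 5→2; 6 (Eve) has 6→1.
A2: add {0, 4} — 0 (Eve) has 0→6; 4 (Eve) has 4→5.
A3: add {7} — 7 (Eve) has 7→0.
A4: add {3, 8, 9} — 3 (Adam): all of {1, 5, 7} already in; 8 (Eve) has 8→7; 9 (Adam): all of {1, 2, 4, 7} already in.
A4 = all vertices. Fixed point.
3 enters the attractor at level 4, so Eve can force the target in 4 moves from there.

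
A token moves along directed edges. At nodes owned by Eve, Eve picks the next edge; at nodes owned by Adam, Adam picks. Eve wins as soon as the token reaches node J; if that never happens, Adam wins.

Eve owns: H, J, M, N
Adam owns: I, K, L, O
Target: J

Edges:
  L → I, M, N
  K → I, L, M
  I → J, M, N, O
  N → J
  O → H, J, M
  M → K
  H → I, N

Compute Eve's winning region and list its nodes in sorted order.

H, J, N

A0 = {J}
A1: add {N} — N (Eve) has N→J.
A2: add {H} — H (Eve) has H→N.
A3 = A2; e.g. I (Adam) can still go to M. Fixed point.
Eve's winning region = {H, J, N}.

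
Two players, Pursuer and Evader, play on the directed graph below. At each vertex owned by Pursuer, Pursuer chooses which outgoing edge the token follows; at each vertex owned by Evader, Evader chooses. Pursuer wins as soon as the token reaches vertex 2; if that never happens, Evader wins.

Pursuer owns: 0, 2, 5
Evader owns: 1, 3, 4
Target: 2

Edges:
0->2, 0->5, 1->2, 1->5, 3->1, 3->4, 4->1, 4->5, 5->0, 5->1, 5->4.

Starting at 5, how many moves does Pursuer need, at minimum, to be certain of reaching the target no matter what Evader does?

A0 = {2}
A1: add {0} — 0 (Pursuer) has 0→2.
A2: add {5} — 5 (Pursuer) has 5→0.
5 enters the attractor at level 2, so Pursuer can force the target in 2 moves from there.

2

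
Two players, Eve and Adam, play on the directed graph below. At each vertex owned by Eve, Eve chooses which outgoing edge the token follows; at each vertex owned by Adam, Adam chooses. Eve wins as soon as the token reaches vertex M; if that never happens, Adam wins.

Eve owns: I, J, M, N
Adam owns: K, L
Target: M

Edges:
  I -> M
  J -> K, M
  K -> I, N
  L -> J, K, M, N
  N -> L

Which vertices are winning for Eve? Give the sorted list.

I, J, M

A0 = {M}
A1: add {I, J} — I (Eve) has I→M; J (Eve) has J→M.
A2 = A1; e.g. K (Adam) can still go to N. Fixed point.
Eve's winning region = {I, J, M}.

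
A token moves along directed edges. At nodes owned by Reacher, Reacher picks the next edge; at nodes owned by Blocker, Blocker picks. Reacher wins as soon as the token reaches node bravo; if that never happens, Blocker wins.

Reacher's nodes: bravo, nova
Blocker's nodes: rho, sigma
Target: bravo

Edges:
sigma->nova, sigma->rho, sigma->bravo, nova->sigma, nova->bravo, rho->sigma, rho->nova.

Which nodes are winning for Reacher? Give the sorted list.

A0 = {bravo}
A1: add {nova} — nova (Reacher) has nova→bravo.
A2 = A1; e.g. sigma (Blocker) can still go to rho. Fixed point.
Reacher's winning region = {bravo, nova}.

bravo, nova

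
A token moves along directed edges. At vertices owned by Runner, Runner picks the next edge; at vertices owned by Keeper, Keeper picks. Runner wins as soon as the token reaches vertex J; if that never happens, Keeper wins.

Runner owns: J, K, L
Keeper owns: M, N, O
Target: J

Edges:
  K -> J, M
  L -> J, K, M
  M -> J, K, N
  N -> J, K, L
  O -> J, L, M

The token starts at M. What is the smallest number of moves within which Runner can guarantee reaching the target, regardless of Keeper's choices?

A0 = {J}
A1: add {K, L} — K (Runner) has K→J; L (Runner) has L→J.
A2: add {N} — N (Keeper): all of {J, K, L} already in.
A3: add {M} — M (Keeper): all of {J, K, N} already in.
M enters the attractor at level 3, so Runner can force the target in 3 moves from there.

3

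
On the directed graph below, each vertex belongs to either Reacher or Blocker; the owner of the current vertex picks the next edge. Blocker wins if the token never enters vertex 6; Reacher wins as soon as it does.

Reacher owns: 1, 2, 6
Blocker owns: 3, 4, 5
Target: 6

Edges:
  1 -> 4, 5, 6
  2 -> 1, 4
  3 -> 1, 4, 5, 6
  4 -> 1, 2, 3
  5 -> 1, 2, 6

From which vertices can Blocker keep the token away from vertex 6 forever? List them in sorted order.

A0 = {6}
A1: add {1} — 1 (Reacher) has 1→6.
A2: add {2} — 2 (Reacher) has 2→1.
A3: add {5} — 5 (Blocker): all of {1, 2, 6} already in.
A4 = A3; e.g. 3 (Blocker) can still go to 4. Fixed point.
Reacher's attractor = {1, 2, 5, 6}; Blocker avoids the target exactly from the complement.

3, 4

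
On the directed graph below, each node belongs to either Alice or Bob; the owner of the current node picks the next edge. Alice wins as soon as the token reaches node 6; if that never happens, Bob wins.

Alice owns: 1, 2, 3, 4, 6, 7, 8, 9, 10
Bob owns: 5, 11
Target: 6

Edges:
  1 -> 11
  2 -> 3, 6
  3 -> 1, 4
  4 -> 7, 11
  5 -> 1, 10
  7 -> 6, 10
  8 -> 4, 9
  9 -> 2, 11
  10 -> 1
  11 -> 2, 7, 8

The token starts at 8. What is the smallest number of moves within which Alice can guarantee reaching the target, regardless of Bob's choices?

A0 = {6}
A1: add {2, 7} — 2 (Alice) has 2→6; 7 (Alice) has 7→6.
A2: add {4, 9} — 4 (Alice) has 4→7; 9 (Alice) has 9→2.
A3: add {3, 8} — 3 (Alice) has 3→4; 8 (Alice) has 8→4.
8 enters the attractor at level 3, so Alice can force the target in 3 moves from there.

3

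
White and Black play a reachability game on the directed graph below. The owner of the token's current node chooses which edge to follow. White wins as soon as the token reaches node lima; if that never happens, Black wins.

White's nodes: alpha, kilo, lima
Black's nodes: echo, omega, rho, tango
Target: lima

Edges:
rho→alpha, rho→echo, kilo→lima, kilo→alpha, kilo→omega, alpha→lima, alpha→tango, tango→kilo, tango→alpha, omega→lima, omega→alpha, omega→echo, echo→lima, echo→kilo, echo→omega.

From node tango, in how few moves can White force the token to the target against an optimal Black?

A0 = {lima}
A1: add {alpha, kilo} — kilo (White) has kilo→lima; alpha (White) has alpha→lima.
A2: add {tango} — tango (Black): all of {kilo, alpha} already in.
A3 = A2; e.g. rho (Black) can still go to echo. Fixed point.
tango enters the attractor at level 2, so White can force the target in 2 moves from there.

2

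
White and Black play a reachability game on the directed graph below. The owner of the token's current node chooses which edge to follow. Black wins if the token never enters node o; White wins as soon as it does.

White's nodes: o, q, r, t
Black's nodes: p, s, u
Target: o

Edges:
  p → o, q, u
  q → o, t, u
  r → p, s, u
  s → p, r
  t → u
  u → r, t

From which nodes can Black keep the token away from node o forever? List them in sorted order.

A0 = {o}
A1: add {q} — q (White) has q→o.
A2 = A1; e.g. p (Black) can still go to u. Fixed point.
White's attractor = {o, q}; Black avoids the target exactly from the complement.

p, r, s, t, u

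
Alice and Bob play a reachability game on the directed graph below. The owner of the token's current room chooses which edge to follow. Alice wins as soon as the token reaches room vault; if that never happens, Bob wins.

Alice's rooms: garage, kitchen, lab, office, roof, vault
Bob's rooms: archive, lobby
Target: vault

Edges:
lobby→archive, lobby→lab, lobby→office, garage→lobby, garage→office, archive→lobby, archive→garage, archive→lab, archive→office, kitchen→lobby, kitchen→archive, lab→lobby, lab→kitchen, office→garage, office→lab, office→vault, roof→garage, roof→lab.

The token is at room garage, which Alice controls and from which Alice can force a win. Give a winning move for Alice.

office

A0 = {vault}
A1: add {office} — office (Alice) has office→vault.
A2: add {garage} — garage (Alice) has garage→office.
A3: add {roof} — roof (Alice) has roof→garage.
A4 = A3; e.g. lobby (Bob) can still go to archive. Fixed point.
From garage, successor office is in the attractor (rank 1); the other successor lobby is not.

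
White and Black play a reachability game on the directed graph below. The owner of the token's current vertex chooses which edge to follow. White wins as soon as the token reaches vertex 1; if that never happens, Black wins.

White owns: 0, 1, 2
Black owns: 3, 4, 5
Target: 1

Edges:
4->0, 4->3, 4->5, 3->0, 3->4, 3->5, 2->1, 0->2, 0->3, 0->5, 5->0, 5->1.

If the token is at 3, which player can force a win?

A0 = {1}
A1: add {2} — 2 (White) has 2→1.
A2: add {0} — 0 (White) has 0→2.
A3: add {5} — 5 (Black): all of {0, 1} already in.
A4 = A3; e.g. 3 (Black) can still go to 4. Fixed point.
3 never enters the attractor, so Black can avoid the target forever.

Black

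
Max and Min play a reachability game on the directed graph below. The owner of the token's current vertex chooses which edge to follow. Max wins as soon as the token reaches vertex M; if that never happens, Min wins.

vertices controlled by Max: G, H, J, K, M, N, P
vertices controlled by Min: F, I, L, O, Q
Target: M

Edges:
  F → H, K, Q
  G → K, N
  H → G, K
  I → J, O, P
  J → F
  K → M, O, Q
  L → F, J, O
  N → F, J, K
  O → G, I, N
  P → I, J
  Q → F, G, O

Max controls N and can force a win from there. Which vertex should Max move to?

K

A0 = {M}
A1: add {K} — K (Max) has K→M.
A2: add {G, H, N} — G (Max) has G→K; H (Max) has H→K; N (Max) has N→K.
A3 = A2; e.g. F (Min) can still go to Q. Fixed point.
From N, successor K is in the attractor (rank 1); the other successors F, J are not.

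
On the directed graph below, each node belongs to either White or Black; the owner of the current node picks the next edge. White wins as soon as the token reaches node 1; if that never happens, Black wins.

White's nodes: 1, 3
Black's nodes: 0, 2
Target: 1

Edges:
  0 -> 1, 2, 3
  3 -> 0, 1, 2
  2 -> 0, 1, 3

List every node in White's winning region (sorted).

1, 3

A0 = {1}
A1: add {3} — 3 (White) has 3→1.
A2 = A1; e.g. 0 (Black) can still go to 2. Fixed point.
White's winning region = {1, 3}.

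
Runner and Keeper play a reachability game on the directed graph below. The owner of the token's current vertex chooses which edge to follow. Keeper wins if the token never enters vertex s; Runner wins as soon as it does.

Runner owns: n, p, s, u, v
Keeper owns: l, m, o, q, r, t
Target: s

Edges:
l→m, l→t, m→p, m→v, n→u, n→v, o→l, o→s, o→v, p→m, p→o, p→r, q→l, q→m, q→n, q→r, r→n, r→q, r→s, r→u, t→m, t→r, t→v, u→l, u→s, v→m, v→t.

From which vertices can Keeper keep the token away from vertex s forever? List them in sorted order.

l, m, o, p, q, r, t, v

A0 = {s}
A1: add {u} — u (Runner) has u→s.
A2: add {n} — n (Runner) has n→u.
A3 = A2; e.g. l (Keeper) can still go to m. Fixed point.
Runner's attractor = {n, s, u}; Keeper avoids the target exactly from the complement.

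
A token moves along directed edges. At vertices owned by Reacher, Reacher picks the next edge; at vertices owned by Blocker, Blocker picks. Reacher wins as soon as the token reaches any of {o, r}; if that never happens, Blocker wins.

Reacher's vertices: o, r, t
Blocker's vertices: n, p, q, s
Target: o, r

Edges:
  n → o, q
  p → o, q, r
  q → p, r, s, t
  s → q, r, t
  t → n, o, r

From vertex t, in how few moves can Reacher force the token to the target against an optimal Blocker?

1

A0 = {o, r}
A1: add {t} — t (Reacher) has t→o.
A2 = A1; e.g. n (Blocker) can still go to q. Fixed point.
t enters the attractor at level 1, so Reacher can force the target in 1 move from there.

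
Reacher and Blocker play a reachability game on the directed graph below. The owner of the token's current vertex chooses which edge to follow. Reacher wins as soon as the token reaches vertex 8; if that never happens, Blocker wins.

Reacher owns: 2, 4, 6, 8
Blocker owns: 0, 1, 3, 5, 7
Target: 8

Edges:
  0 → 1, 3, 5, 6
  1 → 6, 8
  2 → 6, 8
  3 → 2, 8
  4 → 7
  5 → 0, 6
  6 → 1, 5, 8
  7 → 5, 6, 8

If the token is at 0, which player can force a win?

A0 = {8}
A1: add {2, 6} — 2 (Reacher) has 2→8; 6 (Reacher) has 6→8.
A2: add {1, 3} — 1 (Blocker): all of {6, 8} already in; 3 (Blocker): all of {2, 8} already in.
A3 = A2; e.g. 0 (Blocker) can still go to 5. Fixed point.
0 never enters the attractor, so Blocker can avoid the target forever.

Blocker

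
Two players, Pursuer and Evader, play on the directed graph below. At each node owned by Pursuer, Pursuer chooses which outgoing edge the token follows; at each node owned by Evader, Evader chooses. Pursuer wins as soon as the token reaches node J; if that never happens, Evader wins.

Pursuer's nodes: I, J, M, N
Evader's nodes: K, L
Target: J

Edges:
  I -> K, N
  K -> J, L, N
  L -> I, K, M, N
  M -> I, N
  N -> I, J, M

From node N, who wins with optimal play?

Pursuer

A0 = {J}
A1: add {N} — N (Pursuer) has N→J.
N ∈ A1, so Pursuer can force the target.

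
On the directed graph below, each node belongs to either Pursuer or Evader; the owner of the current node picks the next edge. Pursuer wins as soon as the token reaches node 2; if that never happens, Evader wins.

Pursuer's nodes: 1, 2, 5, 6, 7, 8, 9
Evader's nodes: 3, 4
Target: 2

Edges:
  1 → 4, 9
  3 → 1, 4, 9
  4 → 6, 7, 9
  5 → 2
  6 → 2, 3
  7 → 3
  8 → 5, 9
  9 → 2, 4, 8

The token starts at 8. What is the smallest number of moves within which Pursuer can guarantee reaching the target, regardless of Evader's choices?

2

A0 = {2}
A1: add {5, 6, 9} — 5 (Pursuer) has 5→2; 6 (Pursuer) has 6→2; 9 (Pursuer) has 9→2.
A2: add {1, 8} — 1 (Pursuer) has 1→9; 8 (Pursuer) has 8→5.
A3 = A2; e.g. 3 (Evader) can still go to 4. Fixed point.
8 enters the attractor at level 2, so Pursuer can force the target in 2 moves from there.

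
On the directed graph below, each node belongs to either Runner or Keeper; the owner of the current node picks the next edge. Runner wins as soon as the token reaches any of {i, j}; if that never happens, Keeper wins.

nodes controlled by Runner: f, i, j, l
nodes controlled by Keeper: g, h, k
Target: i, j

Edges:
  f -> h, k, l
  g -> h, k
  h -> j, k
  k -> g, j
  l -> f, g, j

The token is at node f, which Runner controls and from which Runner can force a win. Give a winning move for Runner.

A0 = {i, j}
A1: add {l} — l (Runner) has l→j.
A2: add {f} — f (Runner) has f→l.
A3 = A2; e.g. g (Keeper) can still go to h. Fixed point.
From f, successor l is in the attractor (rank 1); the other successors h, k are not.

l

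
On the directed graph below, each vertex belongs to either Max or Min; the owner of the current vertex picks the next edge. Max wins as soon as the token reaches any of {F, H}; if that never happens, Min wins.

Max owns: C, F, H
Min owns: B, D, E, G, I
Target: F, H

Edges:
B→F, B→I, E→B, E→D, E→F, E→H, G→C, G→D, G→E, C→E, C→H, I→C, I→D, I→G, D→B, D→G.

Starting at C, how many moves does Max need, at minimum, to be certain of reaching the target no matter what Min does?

1

A0 = {F, H}
A1: add {C} — C (Max) has C→H.
A2 = A1; e.g. B (Min) can still go to I. Fixed point.
C enters the attractor at level 1, so Max can force the target in 1 move from there.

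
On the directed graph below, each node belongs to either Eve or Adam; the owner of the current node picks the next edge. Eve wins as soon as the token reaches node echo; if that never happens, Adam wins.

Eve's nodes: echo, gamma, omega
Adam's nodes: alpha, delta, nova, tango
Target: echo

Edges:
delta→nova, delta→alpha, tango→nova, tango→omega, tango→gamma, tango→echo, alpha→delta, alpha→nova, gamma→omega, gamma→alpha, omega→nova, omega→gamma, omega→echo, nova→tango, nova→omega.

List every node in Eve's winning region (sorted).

echo, gamma, omega

A0 = {echo}
A1: add {omega} — omega (Eve) has omega→echo.
A2: add {gamma} — gamma (Eve) has gamma→omega.
A3 = A2; e.g. delta (Adam) can still go to nova. Fixed point.
Eve's winning region = {echo, gamma, omega}.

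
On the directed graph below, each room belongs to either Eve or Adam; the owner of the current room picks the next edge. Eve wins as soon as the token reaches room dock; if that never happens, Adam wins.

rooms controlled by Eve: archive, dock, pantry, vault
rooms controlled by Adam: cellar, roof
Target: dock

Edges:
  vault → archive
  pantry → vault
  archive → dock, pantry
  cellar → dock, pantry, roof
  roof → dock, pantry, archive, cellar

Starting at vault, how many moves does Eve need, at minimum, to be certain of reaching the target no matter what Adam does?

2

A0 = {dock}
A1: add {archive} — archive (Eve) has archive→dock.
A2: add {vault} — vault (Eve) has vault→archive.
vault enters the attractor at level 2, so Eve can force the target in 2 moves from there.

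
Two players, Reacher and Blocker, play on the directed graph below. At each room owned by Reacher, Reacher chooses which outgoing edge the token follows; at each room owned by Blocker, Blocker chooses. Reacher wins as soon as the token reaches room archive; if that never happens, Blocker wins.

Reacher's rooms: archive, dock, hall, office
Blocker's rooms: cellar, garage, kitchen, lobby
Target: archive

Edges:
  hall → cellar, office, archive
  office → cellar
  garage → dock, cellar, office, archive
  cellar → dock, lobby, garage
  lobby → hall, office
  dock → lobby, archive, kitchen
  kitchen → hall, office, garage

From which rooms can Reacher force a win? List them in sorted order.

archive, dock, hall

A0 = {archive}
A1: add {dock, hall} — dock (Reacher) has dock→archive; hall (Reacher) has hall→archive.
A2 = A1; e.g. cellar (Blocker) can still go to lobby. Fixed point.
Reacher's winning region = {archive, dock, hall}.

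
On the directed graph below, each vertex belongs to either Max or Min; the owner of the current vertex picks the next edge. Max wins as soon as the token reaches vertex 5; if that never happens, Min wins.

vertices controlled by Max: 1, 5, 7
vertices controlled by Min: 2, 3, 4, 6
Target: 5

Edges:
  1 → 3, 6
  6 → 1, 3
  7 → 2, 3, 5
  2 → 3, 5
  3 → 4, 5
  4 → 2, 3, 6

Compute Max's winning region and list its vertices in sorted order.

5, 7

A0 = {5}
A1: add {7} — 7 (Max) has 7→5.
A2 = A1; e.g. 1 (Max) has no edge into A1. Fixed point.
Max's winning region = {5, 7}.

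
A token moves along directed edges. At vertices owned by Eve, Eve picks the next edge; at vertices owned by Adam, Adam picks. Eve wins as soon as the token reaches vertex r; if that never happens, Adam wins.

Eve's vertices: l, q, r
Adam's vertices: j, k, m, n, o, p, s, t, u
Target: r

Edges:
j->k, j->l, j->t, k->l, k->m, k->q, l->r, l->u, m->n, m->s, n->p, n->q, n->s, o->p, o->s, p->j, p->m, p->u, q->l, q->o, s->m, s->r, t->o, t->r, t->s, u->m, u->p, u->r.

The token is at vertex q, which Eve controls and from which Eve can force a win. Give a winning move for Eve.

A0 = {r}
A1: add {l} — l (Eve) has l→r.
A2: add {q} — q (Eve) has q→l.
A3 = A2; e.g. j (Adam) can still go to k. Fixed point.
From q, successor l is in the attractor (rank 1); the other successor o is not.

l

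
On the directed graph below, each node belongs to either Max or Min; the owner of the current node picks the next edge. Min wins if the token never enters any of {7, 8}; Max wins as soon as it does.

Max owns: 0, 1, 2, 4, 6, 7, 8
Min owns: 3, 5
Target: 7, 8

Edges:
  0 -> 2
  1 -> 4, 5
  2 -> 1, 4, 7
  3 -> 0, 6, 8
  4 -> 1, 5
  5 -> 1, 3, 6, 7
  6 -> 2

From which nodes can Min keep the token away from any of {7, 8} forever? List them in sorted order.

A0 = {7, 8}
A1: add {2} — 2 (Max) has 2→7.
A2: add {0, 6} — 0 (Max) has 0→2; 6 (Max) has 6→2.
A3: add {3} — 3 (Min): all of {0, 6, 8} already in.
A4 = A3; e.g. 1 (Max) has no edge into A3. Fixed point.
Max's attractor = {0, 2, 3, 6, 7, 8}; Min avoids the target exactly from the complement.

1, 4, 5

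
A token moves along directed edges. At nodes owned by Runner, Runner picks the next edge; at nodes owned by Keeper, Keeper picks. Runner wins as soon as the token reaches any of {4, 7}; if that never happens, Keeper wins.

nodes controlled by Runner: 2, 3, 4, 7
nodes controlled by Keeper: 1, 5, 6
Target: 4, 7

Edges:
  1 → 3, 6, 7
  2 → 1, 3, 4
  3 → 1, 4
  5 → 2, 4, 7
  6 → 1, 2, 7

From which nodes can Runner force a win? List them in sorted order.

A0 = {4, 7}
A1: add {2, 3} — 2 (Runner) has 2→4; 3 (Runner) has 3→4.
A2: add {5} — 5 (Keeper): all of {2, 4, 7} already in.
A3 = A2; e.g. 1 (Keeper) can still go to 6. Fixed point.
Runner's winning region = {2, 3, 4, 5, 7}.

2, 3, 4, 5, 7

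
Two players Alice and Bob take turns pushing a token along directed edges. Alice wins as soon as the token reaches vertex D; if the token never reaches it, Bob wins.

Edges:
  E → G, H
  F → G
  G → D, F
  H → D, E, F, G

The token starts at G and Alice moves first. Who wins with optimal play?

Track states (vertex, player-to-move).
A0 = {(D,Alice), (D,Bob)}
A1: add {(G,Alice), (H,Alice)}.
(G,Alice) ∈ A1 ⇒ Alice forces the target.

Alice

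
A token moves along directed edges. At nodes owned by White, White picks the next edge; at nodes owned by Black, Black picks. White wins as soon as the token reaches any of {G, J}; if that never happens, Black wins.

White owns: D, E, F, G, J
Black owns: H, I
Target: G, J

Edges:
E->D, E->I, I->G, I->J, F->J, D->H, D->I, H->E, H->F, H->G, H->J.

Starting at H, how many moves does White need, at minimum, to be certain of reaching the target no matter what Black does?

A0 = {G, J}
A1: add {F, I} — F (White) has F→J; I (Black): all of {G, J} already in.
A2: add {D, E} — D (White) has D→I; E (White) has E→I.
A3: add {H} — H (Black): all of {E, F, G, J} already in.
A3 = all vertices. Fixed point.
H enters the attractor at level 3, so White can force the target in 3 moves from there.

3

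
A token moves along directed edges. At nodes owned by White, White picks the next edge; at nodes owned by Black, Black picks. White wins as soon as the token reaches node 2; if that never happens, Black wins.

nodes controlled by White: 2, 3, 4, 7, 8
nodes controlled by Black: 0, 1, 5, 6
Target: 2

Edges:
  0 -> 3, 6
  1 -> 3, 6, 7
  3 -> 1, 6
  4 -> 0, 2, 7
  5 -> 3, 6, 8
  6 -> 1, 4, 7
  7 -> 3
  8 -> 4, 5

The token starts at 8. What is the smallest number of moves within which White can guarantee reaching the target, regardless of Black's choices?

A0 = {2}
A1: add {4} — 4 (White) has 4→2.
A2: add {8} — 8 (White) has 8→4.
A3 = A2; e.g. 0 (Black) can still go to 3. Fixed point.
8 enters the attractor at level 2, so White can force the target in 2 moves from there.

2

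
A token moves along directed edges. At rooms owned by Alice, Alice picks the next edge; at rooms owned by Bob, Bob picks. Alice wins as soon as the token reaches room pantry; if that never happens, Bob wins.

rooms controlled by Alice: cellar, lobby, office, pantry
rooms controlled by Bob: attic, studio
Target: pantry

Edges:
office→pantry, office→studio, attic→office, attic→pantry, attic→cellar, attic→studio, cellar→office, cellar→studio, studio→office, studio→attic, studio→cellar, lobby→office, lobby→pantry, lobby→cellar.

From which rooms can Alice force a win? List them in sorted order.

A0 = {pantry}
A1: add {lobby, office} — office (Alice) has office→pantry; lobby (Alice) has lobby→pantry.
A2: add {cellar} — cellar (Alice) has cellar→office.
A3 = A2; e.g. attic (Bob) can still go to studio. Fixed point.
Alice's winning region = {cellar, lobby, office, pantry}.

cellar, lobby, office, pantry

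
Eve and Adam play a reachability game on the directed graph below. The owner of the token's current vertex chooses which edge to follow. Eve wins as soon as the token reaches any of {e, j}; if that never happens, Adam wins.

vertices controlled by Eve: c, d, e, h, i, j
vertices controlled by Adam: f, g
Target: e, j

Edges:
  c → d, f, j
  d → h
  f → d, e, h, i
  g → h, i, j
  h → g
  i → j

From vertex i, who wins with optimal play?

Eve

A0 = {e, j}
A1: add {c, i} — c (Eve) has c→j; i (Eve) has i→j.
A2 = A1; e.g. d (Eve) has no edge into A1. Fixed point.
i ∈ A1, so Eve can force the target.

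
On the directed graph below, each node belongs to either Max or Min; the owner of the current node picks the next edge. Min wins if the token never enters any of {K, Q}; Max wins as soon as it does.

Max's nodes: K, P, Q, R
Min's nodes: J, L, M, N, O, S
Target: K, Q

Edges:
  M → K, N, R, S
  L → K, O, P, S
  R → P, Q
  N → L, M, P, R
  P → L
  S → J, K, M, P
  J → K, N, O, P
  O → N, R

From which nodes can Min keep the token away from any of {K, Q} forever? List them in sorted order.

A0 = {K, Q}
A1: add {R} — R (Max) has R→Q.
A2 = A1; e.g. J (Min) can still go to N. Fixed point.
Max's attractor = {K, Q, R}; Min avoids the target exactly from the complement.

J, L, M, N, O, P, S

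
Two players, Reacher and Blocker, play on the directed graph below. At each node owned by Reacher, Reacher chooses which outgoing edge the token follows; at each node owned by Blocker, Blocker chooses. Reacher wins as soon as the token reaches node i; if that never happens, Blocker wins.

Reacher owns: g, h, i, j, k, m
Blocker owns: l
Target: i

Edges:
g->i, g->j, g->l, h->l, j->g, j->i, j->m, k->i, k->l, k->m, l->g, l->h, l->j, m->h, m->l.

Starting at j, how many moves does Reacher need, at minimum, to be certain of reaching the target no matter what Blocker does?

A0 = {i}
A1: add {g, j, k} — g (Reacher) has g→i; j (Reacher) has j→i; k (Reacher) has k→i.
A2 = A1; e.g. h (Reacher) has no edge into A1. Fixed point.
j enters the attractor at level 1, so Reacher can force the target in 1 move from there.

1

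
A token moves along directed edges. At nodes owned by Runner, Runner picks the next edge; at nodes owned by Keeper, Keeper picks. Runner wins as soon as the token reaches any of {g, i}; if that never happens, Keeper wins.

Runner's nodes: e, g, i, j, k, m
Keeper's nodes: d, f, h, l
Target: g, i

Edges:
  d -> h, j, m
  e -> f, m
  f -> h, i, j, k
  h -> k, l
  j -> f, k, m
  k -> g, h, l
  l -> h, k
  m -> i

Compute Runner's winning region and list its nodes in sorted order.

e, g, i, j, k, m

A0 = {g, i}
A1: add {k, m} — k (Runner) has k→g; m (Runner) has m→i.
A2: add {e, j} — e (Runner) has e→m; j (Runner) has j→k.
A3 = A2; e.g. d (Keeper) can still go to h. Fixed point.
Runner's winning region = {e, g, i, j, k, m}.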